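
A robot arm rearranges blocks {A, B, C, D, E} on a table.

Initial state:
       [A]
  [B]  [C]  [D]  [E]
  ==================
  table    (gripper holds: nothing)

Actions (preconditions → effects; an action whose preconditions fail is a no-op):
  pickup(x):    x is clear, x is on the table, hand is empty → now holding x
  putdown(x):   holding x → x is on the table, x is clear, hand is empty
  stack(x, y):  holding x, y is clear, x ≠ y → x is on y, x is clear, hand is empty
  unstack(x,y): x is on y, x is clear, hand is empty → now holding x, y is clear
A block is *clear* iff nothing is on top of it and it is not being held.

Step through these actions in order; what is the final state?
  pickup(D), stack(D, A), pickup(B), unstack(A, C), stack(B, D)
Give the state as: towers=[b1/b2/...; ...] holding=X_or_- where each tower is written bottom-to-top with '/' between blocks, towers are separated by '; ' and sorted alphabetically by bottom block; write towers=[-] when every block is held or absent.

towers=[C/A/D/B; E] holding=-

step 1 (pickup(D)): towers=[B; C/A; E] holding=D
step 2 (stack(D, A)): towers=[B; C/A/D; E] holding=-
step 3 (pickup(B)): towers=[C/A/D; E] holding=B
step 4 (unstack(A, C)) [no-op]: towers=[C/A/D; E] holding=B
step 5 (stack(B, D)): towers=[C/A/D/B; E] holding=-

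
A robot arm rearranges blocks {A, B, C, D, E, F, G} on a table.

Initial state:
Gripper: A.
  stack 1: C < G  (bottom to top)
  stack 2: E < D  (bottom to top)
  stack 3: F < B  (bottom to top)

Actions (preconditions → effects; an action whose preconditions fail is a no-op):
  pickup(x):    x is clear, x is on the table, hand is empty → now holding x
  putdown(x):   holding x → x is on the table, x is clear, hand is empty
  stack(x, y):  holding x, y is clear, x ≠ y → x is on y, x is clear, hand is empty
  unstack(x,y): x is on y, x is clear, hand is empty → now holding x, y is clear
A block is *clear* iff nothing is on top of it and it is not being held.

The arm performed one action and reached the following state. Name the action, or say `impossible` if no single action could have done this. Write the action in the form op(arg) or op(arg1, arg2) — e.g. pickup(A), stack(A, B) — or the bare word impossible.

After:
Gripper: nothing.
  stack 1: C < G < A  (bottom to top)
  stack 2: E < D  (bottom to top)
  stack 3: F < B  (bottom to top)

target: towers=[C/G/A; E/D; F/B] holding=-
        putdown(A) → towers=[A; C/G; E/D; F/B] holding=-
       stack(A, B) → towers=[C/G; E/D; F/B/A] holding=-
       stack(A, G) → towers=[C/G/A; E/D; F/B] holding=-  ← match
       stack(A, D) → towers=[C/G; E/D/A; F/B] holding=-

stack(A, G)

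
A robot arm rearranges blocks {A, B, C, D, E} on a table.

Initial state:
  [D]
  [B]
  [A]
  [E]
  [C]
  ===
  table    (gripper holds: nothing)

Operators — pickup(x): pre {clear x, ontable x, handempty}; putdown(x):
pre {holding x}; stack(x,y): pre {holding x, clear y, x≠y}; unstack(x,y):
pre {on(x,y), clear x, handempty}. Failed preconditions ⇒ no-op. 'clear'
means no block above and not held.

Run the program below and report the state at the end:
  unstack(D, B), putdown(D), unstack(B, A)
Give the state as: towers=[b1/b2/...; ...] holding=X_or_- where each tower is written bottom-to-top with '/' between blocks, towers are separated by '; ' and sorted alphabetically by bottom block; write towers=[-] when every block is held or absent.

step 1 (unstack(D, B)): towers=[C/E/A/B] holding=D
step 2 (putdown(D)): towers=[C/E/A/B; D] holding=-
step 3 (unstack(B, A)): towers=[C/E/A; D] holding=B

towers=[C/E/A; D] holding=B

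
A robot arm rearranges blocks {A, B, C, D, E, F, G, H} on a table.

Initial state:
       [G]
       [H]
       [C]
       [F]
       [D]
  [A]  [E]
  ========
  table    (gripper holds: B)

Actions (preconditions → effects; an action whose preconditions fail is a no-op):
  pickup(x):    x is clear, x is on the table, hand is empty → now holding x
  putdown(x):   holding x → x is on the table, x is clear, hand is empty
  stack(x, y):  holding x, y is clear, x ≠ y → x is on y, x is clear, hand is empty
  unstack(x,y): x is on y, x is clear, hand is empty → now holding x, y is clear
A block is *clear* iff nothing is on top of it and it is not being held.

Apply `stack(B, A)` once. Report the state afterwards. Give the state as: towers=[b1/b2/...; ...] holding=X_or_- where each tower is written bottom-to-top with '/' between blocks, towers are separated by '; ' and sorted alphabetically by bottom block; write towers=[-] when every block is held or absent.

towers=[A/B; E/D/F/C/H/G] holding=-

before: towers=[A; E/D/F/C/H/G] holding=B
pre[stack(B, A)]: holding(B) yes, clear(A) yes, B≠A yes
all met → apply stack(B, A)
after:  towers=[A/B; E/D/F/C/H/G] holding=-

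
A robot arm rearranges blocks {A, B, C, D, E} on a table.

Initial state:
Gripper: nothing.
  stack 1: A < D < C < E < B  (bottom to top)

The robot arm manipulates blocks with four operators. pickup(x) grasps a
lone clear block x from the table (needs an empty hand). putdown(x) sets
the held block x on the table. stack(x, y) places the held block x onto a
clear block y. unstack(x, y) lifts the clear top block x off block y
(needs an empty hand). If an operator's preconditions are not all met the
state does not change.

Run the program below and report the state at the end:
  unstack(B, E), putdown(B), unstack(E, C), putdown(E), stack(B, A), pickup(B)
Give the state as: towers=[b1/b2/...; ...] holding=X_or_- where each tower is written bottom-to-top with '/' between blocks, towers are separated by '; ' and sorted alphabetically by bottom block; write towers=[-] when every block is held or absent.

step 1 (unstack(B, E)): towers=[A/D/C/E] holding=B
step 2 (putdown(B)): towers=[A/D/C/E; B] holding=-
step 3 (unstack(E, C)): towers=[A/D/C; B] holding=E
step 4 (putdown(E)): towers=[A/D/C; B; E] holding=-
step 5 (stack(B, A)) [no-op]: towers=[A/D/C; B; E] holding=-
step 6 (pickup(B)): towers=[A/D/C; E] holding=B

towers=[A/D/C; E] holding=B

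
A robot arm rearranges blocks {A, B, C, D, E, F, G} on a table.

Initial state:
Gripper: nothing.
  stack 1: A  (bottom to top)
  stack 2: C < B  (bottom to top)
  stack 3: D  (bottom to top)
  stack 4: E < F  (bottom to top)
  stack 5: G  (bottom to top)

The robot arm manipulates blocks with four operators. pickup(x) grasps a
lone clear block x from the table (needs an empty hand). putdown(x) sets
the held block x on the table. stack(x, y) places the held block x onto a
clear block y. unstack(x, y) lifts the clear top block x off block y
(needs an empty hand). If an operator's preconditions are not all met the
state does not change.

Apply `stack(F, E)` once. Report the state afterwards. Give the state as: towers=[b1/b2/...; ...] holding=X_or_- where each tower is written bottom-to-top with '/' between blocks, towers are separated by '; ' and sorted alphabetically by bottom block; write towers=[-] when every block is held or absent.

towers=[A; C/B; D; E/F; G] holding=-

before: towers=[A; C/B; D; E/F; G] holding=-
pre[stack(F, E)]: holding(F) ✗, clear(E) ✗, F≠E ✓
holding(F), clear(E) unmet → stack(F, E) is a no-op
after:  towers=[A; C/B; D; E/F; G] holding=-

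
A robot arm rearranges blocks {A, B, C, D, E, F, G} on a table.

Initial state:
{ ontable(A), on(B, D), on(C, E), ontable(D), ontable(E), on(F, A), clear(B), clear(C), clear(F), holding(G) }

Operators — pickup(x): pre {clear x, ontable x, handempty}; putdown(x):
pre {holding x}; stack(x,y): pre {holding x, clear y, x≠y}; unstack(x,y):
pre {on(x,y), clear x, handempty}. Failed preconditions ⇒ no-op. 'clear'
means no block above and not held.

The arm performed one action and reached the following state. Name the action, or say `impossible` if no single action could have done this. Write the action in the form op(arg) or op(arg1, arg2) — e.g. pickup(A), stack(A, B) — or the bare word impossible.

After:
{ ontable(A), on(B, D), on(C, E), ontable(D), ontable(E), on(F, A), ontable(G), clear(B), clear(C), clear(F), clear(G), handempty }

target: towers=[A/F; D/B; E/C; G] holding=-
        putdown(G) → towers=[A/F; D/B; E/C; G] holding=-  ← match
       stack(G, B) → towers=[A/F; D/B/G; E/C] holding=-
       stack(G, F) → towers=[A/F/G; D/B; E/C] holding=-
       stack(G, C) → towers=[A/F; D/B; E/C/G] holding=-

putdown(G)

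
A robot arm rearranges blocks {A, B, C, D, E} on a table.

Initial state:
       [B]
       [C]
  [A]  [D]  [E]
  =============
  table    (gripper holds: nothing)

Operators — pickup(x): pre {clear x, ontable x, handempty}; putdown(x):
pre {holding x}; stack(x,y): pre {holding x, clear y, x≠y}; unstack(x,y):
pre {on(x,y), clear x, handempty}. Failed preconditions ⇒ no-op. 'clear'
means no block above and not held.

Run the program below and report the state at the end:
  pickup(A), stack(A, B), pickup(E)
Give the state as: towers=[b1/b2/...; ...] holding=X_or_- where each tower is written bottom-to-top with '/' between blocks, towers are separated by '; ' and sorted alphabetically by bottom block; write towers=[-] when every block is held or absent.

step 1 (pickup(A)): towers=[D/C/B; E] holding=A
step 2 (stack(A, B)): towers=[D/C/B/A; E] holding=-
step 3 (pickup(E)): towers=[D/C/B/A] holding=E

towers=[D/C/B/A] holding=E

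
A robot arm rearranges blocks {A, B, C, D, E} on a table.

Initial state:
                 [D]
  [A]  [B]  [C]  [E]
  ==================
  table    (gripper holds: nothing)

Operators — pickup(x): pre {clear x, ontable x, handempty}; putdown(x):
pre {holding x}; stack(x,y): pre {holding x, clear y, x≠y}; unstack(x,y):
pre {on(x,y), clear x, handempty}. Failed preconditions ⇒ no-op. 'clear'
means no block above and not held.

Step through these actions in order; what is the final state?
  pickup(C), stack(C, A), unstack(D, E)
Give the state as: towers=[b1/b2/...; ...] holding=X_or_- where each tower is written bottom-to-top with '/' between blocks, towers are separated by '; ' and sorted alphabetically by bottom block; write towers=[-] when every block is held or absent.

towers=[A/C; B; E] holding=D

step 1 (pickup(C)): towers=[A; B; E/D] holding=C
step 2 (stack(C, A)): towers=[A/C; B; E/D] holding=-
step 3 (unstack(D, E)): towers=[A/C; B; E] holding=D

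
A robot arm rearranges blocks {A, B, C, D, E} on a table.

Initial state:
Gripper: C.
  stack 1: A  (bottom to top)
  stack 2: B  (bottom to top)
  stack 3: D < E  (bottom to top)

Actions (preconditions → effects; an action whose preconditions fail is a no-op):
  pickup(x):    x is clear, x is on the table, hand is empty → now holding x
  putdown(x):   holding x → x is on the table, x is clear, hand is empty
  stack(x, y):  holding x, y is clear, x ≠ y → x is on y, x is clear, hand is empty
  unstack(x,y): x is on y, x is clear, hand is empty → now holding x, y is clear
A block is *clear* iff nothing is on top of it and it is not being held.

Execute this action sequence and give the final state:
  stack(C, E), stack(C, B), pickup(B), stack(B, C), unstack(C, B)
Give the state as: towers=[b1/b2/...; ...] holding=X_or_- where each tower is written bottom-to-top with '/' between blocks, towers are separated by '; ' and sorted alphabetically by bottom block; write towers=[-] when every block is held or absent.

step 1 (stack(C, E)): towers=[A; B; D/E/C] holding=-
step 2 (stack(C, B)) [no-op]: towers=[A; B; D/E/C] holding=-
step 3 (pickup(B)): towers=[A; D/E/C] holding=B
step 4 (stack(B, C)): towers=[A; D/E/C/B] holding=-
step 5 (unstack(C, B)) [no-op]: towers=[A; D/E/C/B] holding=-

towers=[A; D/E/C/B] holding=-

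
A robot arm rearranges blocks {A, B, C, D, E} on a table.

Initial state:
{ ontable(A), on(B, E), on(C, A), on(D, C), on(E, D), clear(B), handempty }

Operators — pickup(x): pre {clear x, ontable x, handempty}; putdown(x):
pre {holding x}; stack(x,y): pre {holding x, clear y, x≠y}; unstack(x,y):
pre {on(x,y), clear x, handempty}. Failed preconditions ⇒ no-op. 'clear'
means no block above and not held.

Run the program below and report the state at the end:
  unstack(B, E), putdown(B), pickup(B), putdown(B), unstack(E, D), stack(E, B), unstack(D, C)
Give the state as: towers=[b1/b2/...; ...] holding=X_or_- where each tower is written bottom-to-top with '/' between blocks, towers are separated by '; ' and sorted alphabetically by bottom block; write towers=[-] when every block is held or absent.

step 1 (unstack(B, E)): towers=[A/C/D/E] holding=B
step 2 (putdown(B)): towers=[A/C/D/E; B] holding=-
step 3 (pickup(B)): towers=[A/C/D/E] holding=B
step 4 (putdown(B)): towers=[A/C/D/E; B] holding=-
step 5 (unstack(E, D)): towers=[A/C/D; B] holding=E
step 6 (stack(E, B)): towers=[A/C/D; B/E] holding=-
step 7 (unstack(D, C)): towers=[A/C; B/E] holding=D

towers=[A/C; B/E] holding=D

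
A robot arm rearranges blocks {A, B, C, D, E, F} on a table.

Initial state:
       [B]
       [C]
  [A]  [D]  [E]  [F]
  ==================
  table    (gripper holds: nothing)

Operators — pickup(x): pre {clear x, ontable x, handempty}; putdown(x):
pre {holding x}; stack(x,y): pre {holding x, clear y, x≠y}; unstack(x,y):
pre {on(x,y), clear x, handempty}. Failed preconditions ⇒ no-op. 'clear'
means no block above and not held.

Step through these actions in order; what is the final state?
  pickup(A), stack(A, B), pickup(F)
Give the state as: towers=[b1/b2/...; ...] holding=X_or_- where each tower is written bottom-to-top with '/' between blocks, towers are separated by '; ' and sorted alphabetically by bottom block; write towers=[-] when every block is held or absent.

towers=[D/C/B/A; E] holding=F

step 1 (pickup(A)): towers=[D/C/B; E; F] holding=A
step 2 (stack(A, B)): towers=[D/C/B/A; E; F] holding=-
step 3 (pickup(F)): towers=[D/C/B/A; E] holding=F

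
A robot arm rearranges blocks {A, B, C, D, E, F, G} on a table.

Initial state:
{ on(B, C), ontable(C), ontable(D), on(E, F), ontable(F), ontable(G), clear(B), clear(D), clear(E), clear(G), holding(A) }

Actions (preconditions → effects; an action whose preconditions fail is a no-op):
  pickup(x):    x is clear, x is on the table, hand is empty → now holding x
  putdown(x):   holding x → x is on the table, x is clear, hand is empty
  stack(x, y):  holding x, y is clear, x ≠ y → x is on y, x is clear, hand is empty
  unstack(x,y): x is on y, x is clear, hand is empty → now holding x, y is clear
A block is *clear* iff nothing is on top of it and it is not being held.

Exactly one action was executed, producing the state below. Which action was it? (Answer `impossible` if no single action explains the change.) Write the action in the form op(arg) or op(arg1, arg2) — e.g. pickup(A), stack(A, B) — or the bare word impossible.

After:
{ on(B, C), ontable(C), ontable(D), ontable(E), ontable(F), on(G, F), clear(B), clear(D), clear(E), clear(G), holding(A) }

impossible

target: towers=[C/B; D; E; F/G] holding=A
        putdown(A) → towers=[A; C/B; D; F/E; G] holding=-
       stack(A, B) → towers=[C/B/A; D; F/E; G] holding=-
       stack(A, G) → towers=[C/B; D; F/E; G/A] holding=-
       stack(A, D) → towers=[C/B; D/A; F/E; G] holding=-
       stack(A, E) → towers=[C/B; D; F/E/A; G] holding=-
none of the 5 applicable actions match → impossible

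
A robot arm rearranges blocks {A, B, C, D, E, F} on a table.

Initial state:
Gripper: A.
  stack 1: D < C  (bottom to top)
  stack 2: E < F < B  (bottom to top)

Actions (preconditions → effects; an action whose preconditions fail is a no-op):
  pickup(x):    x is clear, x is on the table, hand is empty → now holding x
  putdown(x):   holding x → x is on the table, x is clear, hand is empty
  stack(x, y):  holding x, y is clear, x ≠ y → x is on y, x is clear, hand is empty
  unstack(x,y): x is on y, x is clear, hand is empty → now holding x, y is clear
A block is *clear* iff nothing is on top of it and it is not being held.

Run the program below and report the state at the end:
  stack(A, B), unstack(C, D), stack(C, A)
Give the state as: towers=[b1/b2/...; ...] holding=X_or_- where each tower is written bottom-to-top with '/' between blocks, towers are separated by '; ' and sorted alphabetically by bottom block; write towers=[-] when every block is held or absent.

towers=[D; E/F/B/A/C] holding=-

step 1 (stack(A, B)): towers=[D/C; E/F/B/A] holding=-
step 2 (unstack(C, D)): towers=[D; E/F/B/A] holding=C
step 3 (stack(C, A)): towers=[D; E/F/B/A/C] holding=-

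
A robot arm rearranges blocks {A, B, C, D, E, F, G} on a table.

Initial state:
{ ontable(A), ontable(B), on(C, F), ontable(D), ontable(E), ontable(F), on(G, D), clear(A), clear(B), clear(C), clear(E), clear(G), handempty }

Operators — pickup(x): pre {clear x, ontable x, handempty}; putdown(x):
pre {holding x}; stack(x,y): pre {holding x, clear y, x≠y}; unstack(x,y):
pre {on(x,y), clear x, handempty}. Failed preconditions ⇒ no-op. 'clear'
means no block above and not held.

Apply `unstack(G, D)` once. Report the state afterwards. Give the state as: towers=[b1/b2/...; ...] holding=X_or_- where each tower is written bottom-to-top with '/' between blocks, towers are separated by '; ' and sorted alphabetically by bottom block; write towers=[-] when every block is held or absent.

before: towers=[A; B; D/G; E; F/C] holding=-
pre[unstack(G, D)]: on(G,D) yes, clear(G) yes, handempty yes
all met → apply unstack(G, D)
after:  towers=[A; B; D; E; F/C] holding=G

towers=[A; B; D; E; F/C] holding=G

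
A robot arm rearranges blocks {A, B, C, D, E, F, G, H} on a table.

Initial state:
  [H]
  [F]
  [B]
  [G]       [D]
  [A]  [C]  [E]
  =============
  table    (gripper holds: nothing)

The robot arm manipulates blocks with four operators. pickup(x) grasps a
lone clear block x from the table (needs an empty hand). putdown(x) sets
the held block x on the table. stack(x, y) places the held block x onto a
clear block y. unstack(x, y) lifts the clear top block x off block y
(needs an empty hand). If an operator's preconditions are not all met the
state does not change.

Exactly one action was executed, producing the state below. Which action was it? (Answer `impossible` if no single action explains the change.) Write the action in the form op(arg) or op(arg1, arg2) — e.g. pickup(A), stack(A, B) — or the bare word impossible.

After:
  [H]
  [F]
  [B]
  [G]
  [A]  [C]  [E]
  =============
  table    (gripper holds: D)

target: towers=[A/G/B/F/H; C; E] holding=D
     unstack(H, F) → towers=[A/G/B/F; C; E/D] holding=H
     unstack(D, E) → towers=[A/G/B/F/H; C; E] holding=D  ← match
         pickup(C) → towers=[A/G/B/F/H; E/D] holding=C

unstack(D, E)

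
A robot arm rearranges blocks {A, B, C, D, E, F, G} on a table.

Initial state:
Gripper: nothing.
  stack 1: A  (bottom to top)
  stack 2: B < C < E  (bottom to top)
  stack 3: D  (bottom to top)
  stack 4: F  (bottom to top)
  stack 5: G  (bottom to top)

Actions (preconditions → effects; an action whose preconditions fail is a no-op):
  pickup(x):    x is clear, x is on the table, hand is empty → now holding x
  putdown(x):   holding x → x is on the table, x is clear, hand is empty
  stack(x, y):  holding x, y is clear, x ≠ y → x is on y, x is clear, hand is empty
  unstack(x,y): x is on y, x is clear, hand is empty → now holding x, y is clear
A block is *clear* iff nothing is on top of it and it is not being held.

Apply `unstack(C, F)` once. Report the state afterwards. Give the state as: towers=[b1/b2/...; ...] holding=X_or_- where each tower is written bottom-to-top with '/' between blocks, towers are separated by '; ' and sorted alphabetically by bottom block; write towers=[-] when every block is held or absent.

before: towers=[A; B/C/E; D; F; G] holding=-
pre[unstack(C, F)]: on(C,F) ✗, clear(C) ✗, handempty ✓
on(C,F), clear(C) unmet → unstack(C, F) is a no-op
after:  towers=[A; B/C/E; D; F; G] holding=-

towers=[A; B/C/E; D; F; G] holding=-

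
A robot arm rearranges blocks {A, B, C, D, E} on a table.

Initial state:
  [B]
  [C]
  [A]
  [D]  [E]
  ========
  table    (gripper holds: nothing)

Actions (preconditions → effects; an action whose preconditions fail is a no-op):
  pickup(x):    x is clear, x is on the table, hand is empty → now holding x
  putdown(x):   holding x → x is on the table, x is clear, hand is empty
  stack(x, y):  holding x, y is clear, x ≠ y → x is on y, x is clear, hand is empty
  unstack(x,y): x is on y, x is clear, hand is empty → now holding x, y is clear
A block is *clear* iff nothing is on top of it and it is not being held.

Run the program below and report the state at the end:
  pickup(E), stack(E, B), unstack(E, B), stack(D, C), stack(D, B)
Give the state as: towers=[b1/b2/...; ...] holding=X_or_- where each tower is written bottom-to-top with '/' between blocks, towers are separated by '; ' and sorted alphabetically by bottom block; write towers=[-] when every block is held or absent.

step 1 (pickup(E)): towers=[D/A/C/B] holding=E
step 2 (stack(E, B)): towers=[D/A/C/B/E] holding=-
step 3 (unstack(E, B)): towers=[D/A/C/B] holding=E
step 4 (stack(D, C)) [no-op]: towers=[D/A/C/B] holding=E
step 5 (stack(D, B)) [no-op]: towers=[D/A/C/B] holding=E

towers=[D/A/C/B] holding=E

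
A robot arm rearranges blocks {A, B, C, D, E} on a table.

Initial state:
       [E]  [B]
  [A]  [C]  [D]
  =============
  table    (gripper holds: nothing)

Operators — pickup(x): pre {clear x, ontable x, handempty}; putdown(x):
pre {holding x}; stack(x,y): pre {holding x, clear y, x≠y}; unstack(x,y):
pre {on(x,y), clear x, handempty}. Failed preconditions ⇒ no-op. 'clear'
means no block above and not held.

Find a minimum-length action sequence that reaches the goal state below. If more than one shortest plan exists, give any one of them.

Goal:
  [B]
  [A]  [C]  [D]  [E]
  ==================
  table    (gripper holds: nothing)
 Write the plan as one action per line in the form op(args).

unstack(B, D)
stack(B, A)
unstack(E, C)
putdown(E)

step 1 (unstack(B, D)): towers=[A; C/E; D] holding=B
step 2 (stack(B, A)): towers=[A/B; C/E; D] holding=-
step 3 (unstack(E, C)): towers=[A/B; C; D] holding=E
step 4 (putdown(E)): towers=[A/B; C; D; E] holding=-
goal check: towers=[A/B; C; D; E] holding=- — reached (length 4, optimal by BFS)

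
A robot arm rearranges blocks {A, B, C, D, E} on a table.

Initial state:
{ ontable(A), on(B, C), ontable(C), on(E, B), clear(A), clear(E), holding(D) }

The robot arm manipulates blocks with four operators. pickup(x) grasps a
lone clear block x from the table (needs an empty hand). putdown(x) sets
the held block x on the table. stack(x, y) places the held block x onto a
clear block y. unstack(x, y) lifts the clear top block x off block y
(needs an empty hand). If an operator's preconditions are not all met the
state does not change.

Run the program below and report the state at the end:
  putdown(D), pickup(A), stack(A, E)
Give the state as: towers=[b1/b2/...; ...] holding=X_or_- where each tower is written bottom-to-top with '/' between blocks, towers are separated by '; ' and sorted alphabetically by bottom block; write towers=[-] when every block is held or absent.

towers=[C/B/E/A; D] holding=-

step 1 (putdown(D)): towers=[A; C/B/E; D] holding=-
step 2 (pickup(A)): towers=[C/B/E; D] holding=A
step 3 (stack(A, E)): towers=[C/B/E/A; D] holding=-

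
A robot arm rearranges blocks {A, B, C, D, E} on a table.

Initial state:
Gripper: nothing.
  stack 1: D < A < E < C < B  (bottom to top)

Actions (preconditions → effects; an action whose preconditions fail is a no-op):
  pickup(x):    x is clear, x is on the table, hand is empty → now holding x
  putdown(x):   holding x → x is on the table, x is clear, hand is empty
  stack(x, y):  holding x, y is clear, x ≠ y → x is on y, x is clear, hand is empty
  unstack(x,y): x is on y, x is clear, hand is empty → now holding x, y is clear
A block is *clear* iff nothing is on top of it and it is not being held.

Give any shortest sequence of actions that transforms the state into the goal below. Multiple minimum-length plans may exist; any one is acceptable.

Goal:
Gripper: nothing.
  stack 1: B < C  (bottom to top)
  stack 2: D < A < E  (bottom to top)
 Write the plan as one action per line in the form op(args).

unstack(B, C)
putdown(B)
unstack(C, E)
stack(C, B)

step 1 (unstack(B, C)): towers=[D/A/E/C] holding=B
step 2 (putdown(B)): towers=[B; D/A/E/C] holding=-
step 3 (unstack(C, E)): towers=[B; D/A/E] holding=C
step 4 (stack(C, B)): towers=[B/C; D/A/E] holding=-
goal check: towers=[B/C; D/A/E] holding=- — reached (length 4, optimal by BFS)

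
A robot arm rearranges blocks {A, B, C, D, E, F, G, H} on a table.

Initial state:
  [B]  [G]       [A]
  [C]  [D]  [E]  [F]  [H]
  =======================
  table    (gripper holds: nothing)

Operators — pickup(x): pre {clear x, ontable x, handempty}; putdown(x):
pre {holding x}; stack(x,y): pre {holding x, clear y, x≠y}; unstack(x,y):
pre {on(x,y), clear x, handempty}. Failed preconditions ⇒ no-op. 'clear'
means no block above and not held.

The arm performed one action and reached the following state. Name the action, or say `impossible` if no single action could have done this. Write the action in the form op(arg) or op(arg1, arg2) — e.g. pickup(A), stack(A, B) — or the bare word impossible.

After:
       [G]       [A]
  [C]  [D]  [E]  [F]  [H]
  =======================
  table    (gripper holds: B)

unstack(B, C)

target: towers=[C; D/G; E; F/A; H] holding=B
     unstack(G, D) → towers=[C/B; D; E; F/A; H] holding=G
     unstack(A, F) → towers=[C/B; D/G; E; F; H] holding=A
         pickup(E) → towers=[C/B; D/G; F/A; H] holding=E
         pickup(H) → towers=[C/B; D/G; E; F/A] holding=H
     unstack(B, C) → towers=[C; D/G; E; F/A; H] holding=B  ← match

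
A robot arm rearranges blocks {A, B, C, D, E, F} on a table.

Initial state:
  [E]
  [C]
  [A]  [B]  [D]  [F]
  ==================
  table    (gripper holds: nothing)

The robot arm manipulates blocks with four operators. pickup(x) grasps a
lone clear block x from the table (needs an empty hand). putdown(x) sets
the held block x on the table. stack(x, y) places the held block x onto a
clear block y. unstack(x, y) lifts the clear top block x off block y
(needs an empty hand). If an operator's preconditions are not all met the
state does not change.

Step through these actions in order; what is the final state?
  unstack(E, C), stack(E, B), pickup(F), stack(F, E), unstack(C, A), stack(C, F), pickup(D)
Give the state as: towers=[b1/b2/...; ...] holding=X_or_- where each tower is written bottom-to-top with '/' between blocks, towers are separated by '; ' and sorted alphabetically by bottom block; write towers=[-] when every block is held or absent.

step 1 (unstack(E, C)): towers=[A/C; B; D; F] holding=E
step 2 (stack(E, B)): towers=[A/C; B/E; D; F] holding=-
step 3 (pickup(F)): towers=[A/C; B/E; D] holding=F
step 4 (stack(F, E)): towers=[A/C; B/E/F; D] holding=-
step 5 (unstack(C, A)): towers=[A; B/E/F; D] holding=C
step 6 (stack(C, F)): towers=[A; B/E/F/C; D] holding=-
step 7 (pickup(D)): towers=[A; B/E/F/C] holding=D

towers=[A; B/E/F/C] holding=D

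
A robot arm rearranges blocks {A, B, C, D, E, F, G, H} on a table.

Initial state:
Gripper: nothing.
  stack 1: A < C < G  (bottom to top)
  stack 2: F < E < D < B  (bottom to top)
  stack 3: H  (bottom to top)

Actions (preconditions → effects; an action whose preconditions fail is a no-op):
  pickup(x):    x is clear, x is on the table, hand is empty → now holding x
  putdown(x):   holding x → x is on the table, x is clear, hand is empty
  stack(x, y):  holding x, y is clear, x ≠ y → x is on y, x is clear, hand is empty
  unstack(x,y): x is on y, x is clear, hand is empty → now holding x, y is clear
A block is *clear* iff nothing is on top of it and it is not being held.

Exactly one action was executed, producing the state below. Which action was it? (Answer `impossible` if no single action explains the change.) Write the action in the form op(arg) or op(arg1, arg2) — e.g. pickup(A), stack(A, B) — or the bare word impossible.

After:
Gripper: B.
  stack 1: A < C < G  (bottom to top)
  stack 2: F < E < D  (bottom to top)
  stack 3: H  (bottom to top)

target: towers=[A/C/G; F/E/D; H] holding=B
     unstack(G, C) → towers=[A/C; F/E/D/B; H] holding=G
         pickup(H) → towers=[A/C/G; F/E/D/B] holding=H
     unstack(B, D) → towers=[A/C/G; F/E/D; H] holding=B  ← match

unstack(B, D)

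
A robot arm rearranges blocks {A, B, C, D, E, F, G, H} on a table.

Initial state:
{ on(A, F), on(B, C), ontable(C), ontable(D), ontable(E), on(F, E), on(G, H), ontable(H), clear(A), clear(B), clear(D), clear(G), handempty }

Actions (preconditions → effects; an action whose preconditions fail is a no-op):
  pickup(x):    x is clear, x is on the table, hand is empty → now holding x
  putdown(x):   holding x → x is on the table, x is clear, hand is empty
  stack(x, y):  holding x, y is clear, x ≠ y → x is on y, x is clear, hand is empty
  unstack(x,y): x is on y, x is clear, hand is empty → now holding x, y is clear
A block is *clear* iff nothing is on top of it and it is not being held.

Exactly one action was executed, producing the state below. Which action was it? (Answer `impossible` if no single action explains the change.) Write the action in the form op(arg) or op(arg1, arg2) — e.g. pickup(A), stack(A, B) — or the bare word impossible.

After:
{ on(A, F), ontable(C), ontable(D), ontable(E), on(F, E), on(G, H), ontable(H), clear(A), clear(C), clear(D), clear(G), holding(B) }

target: towers=[C; D; E/F/A; H/G] holding=B
     unstack(G, H) → towers=[C/B; D; E/F/A; H] holding=G
     unstack(A, F) → towers=[C/B; D; E/F; H/G] holding=A
     unstack(B, C) → towers=[C; D; E/F/A; H/G] holding=B  ← match
         pickup(D) → towers=[C/B; E/F/A; H/G] holding=D

unstack(B, C)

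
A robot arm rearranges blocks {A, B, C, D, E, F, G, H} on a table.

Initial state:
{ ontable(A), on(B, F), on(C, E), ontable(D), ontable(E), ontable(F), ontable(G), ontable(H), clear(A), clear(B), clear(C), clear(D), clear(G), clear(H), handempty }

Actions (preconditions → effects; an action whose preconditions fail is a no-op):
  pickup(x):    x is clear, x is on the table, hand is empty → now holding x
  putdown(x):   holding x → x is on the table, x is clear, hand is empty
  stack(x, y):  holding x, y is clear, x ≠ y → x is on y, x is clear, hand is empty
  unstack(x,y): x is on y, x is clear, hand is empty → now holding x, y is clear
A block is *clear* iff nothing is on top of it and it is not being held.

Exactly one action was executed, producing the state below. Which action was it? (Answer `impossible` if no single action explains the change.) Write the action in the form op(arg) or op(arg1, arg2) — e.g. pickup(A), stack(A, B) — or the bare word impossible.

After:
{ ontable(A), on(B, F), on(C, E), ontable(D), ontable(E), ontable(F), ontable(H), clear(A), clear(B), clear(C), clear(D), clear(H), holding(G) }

target: towers=[A; D; E/C; F/B; H] holding=G
         pickup(G) → towers=[A; D; E/C; F/B; H] holding=G  ← match
         pickup(A) → towers=[D; E/C; F/B; G; H] holding=A
         pickup(H) → towers=[A; D; E/C; F/B; G] holding=H
     unstack(B, F) → towers=[A; D; E/C; F; G; H] holding=B
         pickup(D) → towers=[A; E/C; F/B; G; H] holding=D
     unstack(C, E) → towers=[A; D; E; F/B; G; H] holding=C

pickup(G)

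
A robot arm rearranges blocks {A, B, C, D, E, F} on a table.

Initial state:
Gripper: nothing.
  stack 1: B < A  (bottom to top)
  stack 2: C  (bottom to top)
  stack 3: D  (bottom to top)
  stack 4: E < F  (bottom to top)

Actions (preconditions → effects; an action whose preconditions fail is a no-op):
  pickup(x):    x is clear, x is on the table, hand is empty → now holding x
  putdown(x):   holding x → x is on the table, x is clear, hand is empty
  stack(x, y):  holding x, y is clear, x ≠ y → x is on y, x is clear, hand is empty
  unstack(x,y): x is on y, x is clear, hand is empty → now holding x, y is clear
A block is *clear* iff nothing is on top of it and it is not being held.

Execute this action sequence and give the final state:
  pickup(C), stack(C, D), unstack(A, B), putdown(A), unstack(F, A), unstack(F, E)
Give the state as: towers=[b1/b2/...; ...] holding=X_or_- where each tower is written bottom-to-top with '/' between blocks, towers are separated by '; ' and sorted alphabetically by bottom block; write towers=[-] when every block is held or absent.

towers=[A; B; D/C; E] holding=F

step 1 (pickup(C)): towers=[B/A; D; E/F] holding=C
step 2 (stack(C, D)): towers=[B/A; D/C; E/F] holding=-
step 3 (unstack(A, B)): towers=[B; D/C; E/F] holding=A
step 4 (putdown(A)): towers=[A; B; D/C; E/F] holding=-
step 5 (unstack(F, A)) [no-op]: towers=[A; B; D/C; E/F] holding=-
step 6 (unstack(F, E)): towers=[A; B; D/C; E] holding=F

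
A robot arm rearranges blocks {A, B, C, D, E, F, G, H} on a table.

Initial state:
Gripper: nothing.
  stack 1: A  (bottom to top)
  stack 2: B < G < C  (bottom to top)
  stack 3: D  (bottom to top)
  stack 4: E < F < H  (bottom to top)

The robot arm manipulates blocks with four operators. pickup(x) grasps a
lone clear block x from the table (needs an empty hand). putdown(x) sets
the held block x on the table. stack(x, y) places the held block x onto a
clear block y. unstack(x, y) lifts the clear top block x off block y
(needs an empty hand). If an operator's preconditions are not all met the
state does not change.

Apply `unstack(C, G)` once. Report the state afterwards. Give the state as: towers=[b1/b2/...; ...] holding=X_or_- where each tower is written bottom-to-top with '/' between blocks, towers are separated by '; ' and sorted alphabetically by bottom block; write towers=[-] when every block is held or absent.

towers=[A; B/G; D; E/F/H] holding=C

before: towers=[A; B/G/C; D; E/F/H] holding=-
pre[unstack(C, G)]: on(C,G) ✓, clear(C) ✓, handempty ✓
all met → apply unstack(C, G)
after:  towers=[A; B/G; D; E/F/H] holding=C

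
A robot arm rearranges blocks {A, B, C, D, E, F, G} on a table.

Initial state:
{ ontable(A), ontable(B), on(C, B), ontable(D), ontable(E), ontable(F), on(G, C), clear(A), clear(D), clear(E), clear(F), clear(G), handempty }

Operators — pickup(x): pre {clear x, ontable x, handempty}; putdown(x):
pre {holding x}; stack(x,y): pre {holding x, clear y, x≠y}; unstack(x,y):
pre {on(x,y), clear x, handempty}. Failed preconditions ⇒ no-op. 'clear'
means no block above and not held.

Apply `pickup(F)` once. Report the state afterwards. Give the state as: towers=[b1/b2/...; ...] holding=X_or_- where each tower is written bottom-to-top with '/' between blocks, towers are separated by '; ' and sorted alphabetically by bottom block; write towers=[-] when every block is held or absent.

before: towers=[A; B/C/G; D; E; F] holding=-
pre[pickup(F)]: clear(F) ok, ontable(F) ok, handempty ok
all met → apply pickup(F)
after:  towers=[A; B/C/G; D; E] holding=F

towers=[A; B/C/G; D; E] holding=F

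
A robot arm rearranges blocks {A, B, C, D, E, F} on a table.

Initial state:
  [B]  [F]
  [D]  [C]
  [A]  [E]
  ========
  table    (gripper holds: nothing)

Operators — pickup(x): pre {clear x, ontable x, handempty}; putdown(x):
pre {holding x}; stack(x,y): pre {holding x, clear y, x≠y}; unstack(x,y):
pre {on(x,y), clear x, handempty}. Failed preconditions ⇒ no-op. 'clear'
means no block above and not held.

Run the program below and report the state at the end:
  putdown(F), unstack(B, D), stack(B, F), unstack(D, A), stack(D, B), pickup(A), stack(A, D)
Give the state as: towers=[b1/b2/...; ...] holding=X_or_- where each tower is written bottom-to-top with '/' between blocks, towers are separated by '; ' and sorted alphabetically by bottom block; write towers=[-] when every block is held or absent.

towers=[E/C/F/B/D/A] holding=-

step 1 (putdown(F)) [no-op]: towers=[A/D/B; E/C/F] holding=-
step 2 (unstack(B, D)): towers=[A/D; E/C/F] holding=B
step 3 (stack(B, F)): towers=[A/D; E/C/F/B] holding=-
step 4 (unstack(D, A)): towers=[A; E/C/F/B] holding=D
step 5 (stack(D, B)): towers=[A; E/C/F/B/D] holding=-
step 6 (pickup(A)): towers=[E/C/F/B/D] holding=A
step 7 (stack(A, D)): towers=[E/C/F/B/D/A] holding=-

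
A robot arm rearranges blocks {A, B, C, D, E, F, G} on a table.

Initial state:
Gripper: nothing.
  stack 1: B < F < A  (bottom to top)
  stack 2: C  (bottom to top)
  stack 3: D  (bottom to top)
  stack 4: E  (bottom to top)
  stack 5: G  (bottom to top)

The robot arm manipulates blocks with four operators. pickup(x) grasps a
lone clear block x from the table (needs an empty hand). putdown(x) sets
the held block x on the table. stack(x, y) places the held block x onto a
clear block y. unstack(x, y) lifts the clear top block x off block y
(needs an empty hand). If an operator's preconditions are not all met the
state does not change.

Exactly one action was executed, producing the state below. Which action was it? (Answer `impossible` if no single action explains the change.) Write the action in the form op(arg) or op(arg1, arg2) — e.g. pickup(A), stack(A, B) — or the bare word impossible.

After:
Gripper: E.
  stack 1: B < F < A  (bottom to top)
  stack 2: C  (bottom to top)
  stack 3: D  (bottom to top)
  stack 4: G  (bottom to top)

pickup(E)

target: towers=[B/F/A; C; D; G] holding=E
         pickup(G) → towers=[B/F/A; C; D; E] holding=G
         pickup(D) → towers=[B/F/A; C; E; G] holding=D
     unstack(A, F) → towers=[B/F; C; D; E; G] holding=A
         pickup(E) → towers=[B/F/A; C; D; G] holding=E  ← match
         pickup(C) → towers=[B/F/A; D; E; G] holding=C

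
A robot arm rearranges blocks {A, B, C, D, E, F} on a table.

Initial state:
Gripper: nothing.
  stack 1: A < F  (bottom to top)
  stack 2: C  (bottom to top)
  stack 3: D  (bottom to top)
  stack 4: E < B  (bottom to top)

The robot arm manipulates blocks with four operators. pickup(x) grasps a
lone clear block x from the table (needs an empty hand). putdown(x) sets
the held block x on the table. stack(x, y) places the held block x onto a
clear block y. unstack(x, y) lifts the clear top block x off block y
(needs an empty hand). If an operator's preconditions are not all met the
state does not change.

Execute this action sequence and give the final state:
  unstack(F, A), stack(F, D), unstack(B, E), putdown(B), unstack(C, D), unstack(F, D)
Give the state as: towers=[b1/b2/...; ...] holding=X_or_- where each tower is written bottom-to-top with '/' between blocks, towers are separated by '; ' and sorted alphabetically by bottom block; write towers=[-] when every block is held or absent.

step 1 (unstack(F, A)): towers=[A; C; D; E/B] holding=F
step 2 (stack(F, D)): towers=[A; C; D/F; E/B] holding=-
step 3 (unstack(B, E)): towers=[A; C; D/F; E] holding=B
step 4 (putdown(B)): towers=[A; B; C; D/F; E] holding=-
step 5 (unstack(C, D)) [no-op]: towers=[A; B; C; D/F; E] holding=-
step 6 (unstack(F, D)): towers=[A; B; C; D; E] holding=F

towers=[A; B; C; D; E] holding=F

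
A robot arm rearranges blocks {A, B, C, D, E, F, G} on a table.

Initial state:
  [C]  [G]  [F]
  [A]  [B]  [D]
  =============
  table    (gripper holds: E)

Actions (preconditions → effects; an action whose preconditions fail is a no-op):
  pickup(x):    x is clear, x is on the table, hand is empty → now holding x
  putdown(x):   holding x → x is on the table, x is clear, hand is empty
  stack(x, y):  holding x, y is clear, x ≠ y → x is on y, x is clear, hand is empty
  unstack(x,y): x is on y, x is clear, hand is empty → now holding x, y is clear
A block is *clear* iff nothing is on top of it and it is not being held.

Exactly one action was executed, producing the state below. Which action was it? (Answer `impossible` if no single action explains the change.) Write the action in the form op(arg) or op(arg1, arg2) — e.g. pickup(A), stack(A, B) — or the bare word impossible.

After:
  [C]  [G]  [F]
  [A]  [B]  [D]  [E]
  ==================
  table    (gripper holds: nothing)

target: towers=[A/C; B/G; D/F; E] holding=-
        putdown(E) → towers=[A/C; B/G; D/F; E] holding=-  ← match
       stack(E, F) → towers=[A/C; B/G; D/F/E] holding=-
       stack(E, G) → towers=[A/C; B/G/E; D/F] holding=-
       stack(E, C) → towers=[A/C/E; B/G; D/F] holding=-

putdown(E)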